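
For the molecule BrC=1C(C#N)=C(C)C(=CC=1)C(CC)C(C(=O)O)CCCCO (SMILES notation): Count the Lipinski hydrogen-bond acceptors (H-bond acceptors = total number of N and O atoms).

N atoms: 1; O atoms: 3.
Lipinski HBA = 1 + 3 = 4.

4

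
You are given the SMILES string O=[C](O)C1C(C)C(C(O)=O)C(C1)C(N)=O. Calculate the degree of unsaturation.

Molecular formula: C9H13NO5.
DoU = (2C + 2 + N − H − X) / 2, where X is the halogen count and O/S are ignored.
    = (2·9 + 2 + 1 − 13 − 0) / 2 = 8 / 2 = 4.

4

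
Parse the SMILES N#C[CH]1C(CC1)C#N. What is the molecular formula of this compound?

C6H6N2

Walk through each heavy atom and fill implicit hydrogens from standard valence (C 4, N 3, O 2, S 2, halogen 1):
  atom 1: N, bond orders sum to 3 (valence 3) → 0 H
  atom 2: C, bond orders sum to 4 (valence 4) → 0 H
  atom 3: C with explicit H count 1
  atom 4: C, bond orders sum to 3 (valence 4) → 1 H
  atom 5: C, bond orders sum to 2 (valence 4) → 2 H
  atom 6: C, bond orders sum to 2 (valence 4) → 2 H
  atom 7: C, bond orders sum to 4 (valence 4) → 0 H
  atom 8: N, bond orders sum to 3 (valence 3) → 0 H
Totals → C:6, H:6, N:2.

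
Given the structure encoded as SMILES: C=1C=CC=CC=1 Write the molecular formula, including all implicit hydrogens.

C6H6

Walk through each heavy atom and fill implicit hydrogens from standard valence (C 4, N 3, O 2, S 2, halogen 1):
  atom 1: C, bond orders sum to 3 (valence 4) → 1 H
  atom 2: C, bond orders sum to 3 (valence 4) → 1 H
  atom 3: C, bond orders sum to 3 (valence 4) → 1 H
  atom 4: C, bond orders sum to 3 (valence 4) → 1 H
  atom 5: C, bond orders sum to 3 (valence 4) → 1 H
  atom 6: C, bond orders sum to 3 (valence 4) → 1 H
Totals → C:6, H:6.
In Hill order: C6H6.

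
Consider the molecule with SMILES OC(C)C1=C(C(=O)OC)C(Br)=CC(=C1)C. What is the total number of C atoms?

11

Count every carbon token in the SMILES (each C, including those in ring-closure positions and inside branches).
Carbon count: 11.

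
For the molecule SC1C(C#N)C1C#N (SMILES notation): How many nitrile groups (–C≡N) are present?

The nitrile motif appears at heavy-atom positions 4, 7 in the SMILES.
Other groups present: 1 thiol.
Nitrile count: 2.

2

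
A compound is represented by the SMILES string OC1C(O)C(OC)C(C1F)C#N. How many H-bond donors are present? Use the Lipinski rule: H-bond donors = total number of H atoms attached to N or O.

Donors: find every N or O and count the H atoms it carries.
  atom 1 (O): bond orders sum to 1 → 1 H
  atom 4 (O): bond orders sum to 1 → 1 H
  atom 6 (O): bond orders sum to 2 → 0 H
  atom 12 (N): bond orders sum to 3 → 0 H
Lipinski HBD = 2.

2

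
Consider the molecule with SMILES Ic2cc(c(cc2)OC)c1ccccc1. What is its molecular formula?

C13H11IO

Walk through each heavy atom and fill implicit hydrogens from standard valence (C 4, N 3, O 2, S 2, halogen 1); for lowercase aromatic atoms, an aromatic c carries 1 H when it has two neighbours and 0 H with three, and aromatic n carries 0 H:
  atom 1: I (halogen, monovalent) → 0 H
  atom 2: aromatic c, 3 neighbours → 0 H
  atom 3: aromatic c, 2 neighbours → 1 H
  atom 4: aromatic c, 3 neighbours → 0 H
  atom 5: aromatic c, 3 neighbours → 0 H
  atom 6: aromatic c, 2 neighbours → 1 H
  atom 7: aromatic c, 2 neighbours → 1 H
  atom 8: O, bond orders sum to 2 (valence 2) → 0 H
  atom 9: C, bond orders sum to 1 (valence 4) → 3 H
  atom 10: aromatic c, 3 neighbours → 0 H
  atom 11: aromatic c, 2 neighbours → 1 H
  atom 12: aromatic c, 2 neighbours → 1 H
  atom 13: aromatic c, 2 neighbours → 1 H
  atom 14: aromatic c, 2 neighbours → 1 H
  atom 15: aromatic c, 2 neighbours → 1 H
Totals → C:13, H:11, I:1, O:1.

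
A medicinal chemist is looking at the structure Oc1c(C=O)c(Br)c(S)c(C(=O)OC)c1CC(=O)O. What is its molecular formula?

Walk through each heavy atom and fill implicit hydrogens from standard valence (C 4, N 3, O 2, S 2, halogen 1); for lowercase aromatic atoms, an aromatic c carries 1 H when it has two neighbours and 0 H with three, and aromatic n carries 0 H:
  atom 1: O, bond orders sum to 1 (valence 2) → 1 H
  atom 2: aromatic c, 3 neighbours → 0 H
  atom 3: aromatic c, 3 neighbours → 0 H
  atom 4: C, bond orders sum to 3 (valence 4) → 1 H
  atom 5: O, bond orders sum to 2 (valence 2) → 0 H
  atom 6: aromatic c, 3 neighbours → 0 H
  atom 7: Br (halogen, monovalent) → 0 H
  atom 8: aromatic c, 3 neighbours → 0 H
  atom 9: S, bond orders sum to 1 (valence 2) → 1 H
  atom 10: aromatic c, 3 neighbours → 0 H
  atom 11: C, bond orders sum to 4 (valence 4) → 0 H
  atom 12: O, bond orders sum to 2 (valence 2) → 0 H
  atom 13: O, bond orders sum to 2 (valence 2) → 0 H
  atom 14: C, bond orders sum to 1 (valence 4) → 3 H
  atom 15: aromatic c, 3 neighbours → 0 H
  atom 16: C, bond orders sum to 2 (valence 4) → 2 H
  atom 17: C, bond orders sum to 4 (valence 4) → 0 H
  atom 18: O, bond orders sum to 2 (valence 2) → 0 H
  atom 19: O, bond orders sum to 1 (valence 2) → 1 H
Totals → C:11, H:9, Br:1, O:6, S:1.

C11H9BrO6S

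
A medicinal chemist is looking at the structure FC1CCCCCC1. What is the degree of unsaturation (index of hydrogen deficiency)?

Degree of unsaturation = (number of rings) + (number of π bonds).
Ring closures in the SMILES: 1.
π bonds: none → 0 DoU from unsaturation.
Total DoU = 1 + 0 = 1.

1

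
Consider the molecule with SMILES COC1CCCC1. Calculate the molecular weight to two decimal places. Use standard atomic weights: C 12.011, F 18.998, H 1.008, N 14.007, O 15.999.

First, the molecular formula is C6H12O (counting implicit H from valence).
  C: 6 × 12.011 = 72.066
  H: 12 × 1.008 = 12.096
  O: 1 × 15.999 = 15.999
Sum: 6×12.011 + 12×1.008 + 1×15.999 = 100.161 → 100.16 g/mol.

100.16 g/mol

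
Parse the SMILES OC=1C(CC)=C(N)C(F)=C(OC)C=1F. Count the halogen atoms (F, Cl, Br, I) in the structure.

2

Halogen atoms appear at heavy-atom positions 9, 14 (2×F).
Other groups present: 1 ether, 1 hydroxyl, 1 primary amine.
Halogen count: 2.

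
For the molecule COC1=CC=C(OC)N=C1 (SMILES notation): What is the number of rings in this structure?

In SMILES, each pair of matching ring-closure digits denotes one ring-closing bond; the number of such bonds equals the number of independent rings.
Ring-closure bonds here: 1.

1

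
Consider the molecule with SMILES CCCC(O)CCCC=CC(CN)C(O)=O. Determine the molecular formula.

Walk through each heavy atom and fill implicit hydrogens from standard valence (C 4, N 3, O 2, S 2, halogen 1):
  atom 1: C, bond orders sum to 1 (valence 4) → 3 H
  atom 2: C, bond orders sum to 2 (valence 4) → 2 H
  atom 3: C, bond orders sum to 2 (valence 4) → 2 H
  atom 4: C, bond orders sum to 3 (valence 4) → 1 H
  atom 5: O, bond orders sum to 1 (valence 2) → 1 H
  atom 6: C, bond orders sum to 2 (valence 4) → 2 H
  atom 7: C, bond orders sum to 2 (valence 4) → 2 H
  atom 8: C, bond orders sum to 2 (valence 4) → 2 H
  atom 9: C, bond orders sum to 3 (valence 4) → 1 H
  atom 10: C, bond orders sum to 3 (valence 4) → 1 H
  atom 11: C, bond orders sum to 3 (valence 4) → 1 H
  atom 12: C, bond orders sum to 2 (valence 4) → 2 H
  atom 13: N, bond orders sum to 1 (valence 3) → 2 H
  atom 14: C, bond orders sum to 4 (valence 4) → 0 H
  atom 15: O, bond orders sum to 1 (valence 2) → 1 H
  atom 16: O, bond orders sum to 2 (valence 2) → 0 H
Totals → C:12, H:23, N:1, O:3.

C12H23NO3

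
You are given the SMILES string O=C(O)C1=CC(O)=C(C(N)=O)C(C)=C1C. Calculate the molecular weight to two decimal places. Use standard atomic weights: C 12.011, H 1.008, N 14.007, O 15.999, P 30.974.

First, the molecular formula is C10H11NO4 (counting implicit H from valence).
  C: 10 × 12.011 = 120.110
  H: 11 × 1.008 = 11.088
  N: 1 × 14.007 = 14.007
  O: 4 × 15.999 = 63.996
Sum: 10×12.011 + 11×1.008 + 1×14.007 + 4×15.999 = 209.201 → 209.20 g/mol.

209.20 g/mol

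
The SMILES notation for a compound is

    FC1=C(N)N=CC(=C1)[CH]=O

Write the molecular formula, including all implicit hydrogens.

Walk through each heavy atom and fill implicit hydrogens from standard valence (C 4, N 3, O 2, S 2, halogen 1):
  atom 1: F (halogen, monovalent) → 0 H
  atom 2: C, bond orders sum to 4 (valence 4) → 0 H
  atom 3: C, bond orders sum to 4 (valence 4) → 0 H
  atom 4: N, bond orders sum to 1 (valence 3) → 2 H
  atom 5: N, bond orders sum to 3 (valence 3) → 0 H
  atom 6: C, bond orders sum to 3 (valence 4) → 1 H
  atom 7: C, bond orders sum to 4 (valence 4) → 0 H
  atom 8: C, bond orders sum to 3 (valence 4) → 1 H
  atom 9: C with explicit H count 1
  atom 10: O, bond orders sum to 2 (valence 2) → 0 H
Totals → C:6, H:5, F:1, N:2, O:1.
In Hill order: C6H5FN2O.

C6H5FN2O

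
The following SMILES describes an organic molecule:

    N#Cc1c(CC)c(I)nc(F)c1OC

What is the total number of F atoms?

Scan the SMILES for F atoms (remember two-letter symbols like Cl and Br are single atoms).
Fluorine count: 1.

1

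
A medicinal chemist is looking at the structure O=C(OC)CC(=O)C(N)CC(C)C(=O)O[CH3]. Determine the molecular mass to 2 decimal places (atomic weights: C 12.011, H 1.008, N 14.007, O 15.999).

231.25 g/mol

First, the molecular formula is C10H17NO5 (counting implicit H from valence).
  C: 10 × 12.011 = 120.110
  H: 17 × 1.008 = 17.136
  N: 1 × 14.007 = 14.007
  O: 5 × 15.999 = 79.995
Sum: 10×12.011 + 17×1.008 + 1×14.007 + 5×15.999 = 231.248 → 231.25 g/mol.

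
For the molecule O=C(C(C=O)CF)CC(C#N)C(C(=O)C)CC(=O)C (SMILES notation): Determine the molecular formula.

Walk through each heavy atom and fill implicit hydrogens from standard valence (C 4, N 3, O 2, S 2, halogen 1):
  atom 1: O, bond orders sum to 2 (valence 2) → 0 H
  atom 2: C, bond orders sum to 4 (valence 4) → 0 H
  atom 3: C, bond orders sum to 3 (valence 4) → 1 H
  atom 4: C, bond orders sum to 3 (valence 4) → 1 H
  atom 5: O, bond orders sum to 2 (valence 2) → 0 H
  atom 6: C, bond orders sum to 2 (valence 4) → 2 H
  atom 7: F (halogen, monovalent) → 0 H
  atom 8: C, bond orders sum to 2 (valence 4) → 2 H
  atom 9: C, bond orders sum to 3 (valence 4) → 1 H
  atom 10: C, bond orders sum to 4 (valence 4) → 0 H
  atom 11: N, bond orders sum to 3 (valence 3) → 0 H
  atom 12: C, bond orders sum to 3 (valence 4) → 1 H
  atom 13: C, bond orders sum to 4 (valence 4) → 0 H
  atom 14: O, bond orders sum to 2 (valence 2) → 0 H
  atom 15: C, bond orders sum to 1 (valence 4) → 3 H
  atom 16: C, bond orders sum to 2 (valence 4) → 2 H
  atom 17: C, bond orders sum to 4 (valence 4) → 0 H
  atom 18: O, bond orders sum to 2 (valence 2) → 0 H
  atom 19: C, bond orders sum to 1 (valence 4) → 3 H
Totals → C:13, H:16, F:1, N:1, O:4.

C13H16FNO4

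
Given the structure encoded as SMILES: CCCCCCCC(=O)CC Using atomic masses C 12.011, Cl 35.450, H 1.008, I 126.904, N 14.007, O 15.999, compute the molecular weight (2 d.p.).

156.27 g/mol

First, the molecular formula is C10H20O (counting implicit H from valence).
  C: 10 × 12.011 = 120.110
  H: 20 × 1.008 = 20.160
  O: 1 × 15.999 = 15.999
Sum: 10×12.011 + 20×1.008 + 1×15.999 = 156.269 → 156.27 g/mol.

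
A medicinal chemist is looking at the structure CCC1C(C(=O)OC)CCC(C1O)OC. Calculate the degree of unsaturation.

Molecular formula: C11H20O4.
DoU = (2C + 2 + N − H − X) / 2, where X is the halogen count and O/S are ignored.
    = (2·11 + 2 + 0 − 20 − 0) / 2 = 4 / 2 = 2.

2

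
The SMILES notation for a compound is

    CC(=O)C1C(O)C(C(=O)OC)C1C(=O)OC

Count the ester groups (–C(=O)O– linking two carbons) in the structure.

2

The ester motif appears at heavy-atom positions 8, 13 in the SMILES.
Other groups present: 1 hydroxyl, 1 ketone.
Ester count: 2.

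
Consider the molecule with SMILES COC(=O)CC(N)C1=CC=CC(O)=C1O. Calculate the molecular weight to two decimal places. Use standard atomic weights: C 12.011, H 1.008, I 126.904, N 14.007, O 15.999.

211.22 g/mol

First, the molecular formula is C10H13NO4 (counting implicit H from valence).
  C: 10 × 12.011 = 120.110
  H: 13 × 1.008 = 13.104
  N: 1 × 14.007 = 14.007
  O: 4 × 15.999 = 63.996
Sum: 10×12.011 + 13×1.008 + 1×14.007 + 4×15.999 = 211.217 → 211.22 g/mol.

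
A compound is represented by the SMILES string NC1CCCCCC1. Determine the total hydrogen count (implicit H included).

15

Walk through each heavy atom and fill implicit hydrogens from standard valence (C 4, N 3, O 2, S 2, halogen 1):
  atom 1: N, bond orders sum to 1 (valence 3) → 2 H
  atom 2: C, bond orders sum to 3 (valence 4) → 1 H
  atom 3: C, bond orders sum to 2 (valence 4) → 2 H
  atom 4: C, bond orders sum to 2 (valence 4) → 2 H
  atom 5: C, bond orders sum to 2 (valence 4) → 2 H
  atom 6: C, bond orders sum to 2 (valence 4) → 2 H
  atom 7: C, bond orders sum to 2 (valence 4) → 2 H
  atom 8: C, bond orders sum to 2 (valence 4) → 2 H
Total hydrogens: 15.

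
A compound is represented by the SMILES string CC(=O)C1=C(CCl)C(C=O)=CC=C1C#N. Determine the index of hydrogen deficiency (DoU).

Degree of unsaturation = (number of rings) + (number of π bonds).
Ring closures in the SMILES: 1.
π bonds: 5 double bonds (each 1 DoU), 1 triple bond (each 2 DoU) → 7 DoU from unsaturation.
Total DoU = 1 + 7 = 8.

8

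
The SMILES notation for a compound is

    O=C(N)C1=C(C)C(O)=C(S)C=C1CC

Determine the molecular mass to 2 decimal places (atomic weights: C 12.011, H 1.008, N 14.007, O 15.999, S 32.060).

211.28 g/mol

First, the molecular formula is C10H13NO2S (counting implicit H from valence).
  C: 10 × 12.011 = 120.110
  H: 13 × 1.008 = 13.104
  N: 1 × 14.007 = 14.007
  O: 2 × 15.999 = 31.998
  S: 1 × 32.060 = 32.060
Sum: 10×12.011 + 13×1.008 + 1×14.007 + 2×15.999 + 1×32.060 = 211.279 → 211.28 g/mol.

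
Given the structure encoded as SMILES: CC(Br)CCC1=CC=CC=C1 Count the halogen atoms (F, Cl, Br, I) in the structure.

Halogen atoms appear at heavy-atom position 3 (1×Br).
Halogen count: 1.

1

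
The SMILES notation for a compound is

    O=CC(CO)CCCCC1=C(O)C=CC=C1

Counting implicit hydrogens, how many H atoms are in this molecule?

18

Walk through each heavy atom and fill implicit hydrogens from standard valence (C 4, N 3, O 2, S 2, halogen 1):
  atom 1: O, bond orders sum to 2 (valence 2) → 0 H
  atom 2: C, bond orders sum to 3 (valence 4) → 1 H
  atom 3: C, bond orders sum to 3 (valence 4) → 1 H
  atom 4: C, bond orders sum to 2 (valence 4) → 2 H
  atom 5: O, bond orders sum to 1 (valence 2) → 1 H
  atom 6: C, bond orders sum to 2 (valence 4) → 2 H
  atom 7: C, bond orders sum to 2 (valence 4) → 2 H
  atom 8: C, bond orders sum to 2 (valence 4) → 2 H
  atom 9: C, bond orders sum to 2 (valence 4) → 2 H
  atom 10: C, bond orders sum to 4 (valence 4) → 0 H
  atom 11: C, bond orders sum to 4 (valence 4) → 0 H
  atom 12: O, bond orders sum to 1 (valence 2) → 1 H
  atom 13: C, bond orders sum to 3 (valence 4) → 1 H
  atom 14: C, bond orders sum to 3 (valence 4) → 1 H
  atom 15: C, bond orders sum to 3 (valence 4) → 1 H
  atom 16: C, bond orders sum to 3 (valence 4) → 1 H
Total hydrogens: 18.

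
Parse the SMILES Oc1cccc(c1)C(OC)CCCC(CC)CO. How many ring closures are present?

1

In SMILES, each pair of matching ring-closure digits denotes one ring-closing bond; the number of such bonds equals the number of independent rings.
Ring-closure bonds here: 1.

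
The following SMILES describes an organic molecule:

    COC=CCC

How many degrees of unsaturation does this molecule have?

1

Degree of unsaturation = (number of rings) + (number of π bonds).
Ring closures in the SMILES: 0.
π bonds: 1 double bond (each 1 DoU) → 1 DoU from unsaturation.
Total DoU = 0 + 1 = 1.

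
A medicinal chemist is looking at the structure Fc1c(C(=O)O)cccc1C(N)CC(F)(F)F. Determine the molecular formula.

Walk through each heavy atom and fill implicit hydrogens from standard valence (C 4, N 3, O 2, S 2, halogen 1); for lowercase aromatic atoms, an aromatic c carries 1 H when it has two neighbours and 0 H with three, and aromatic n carries 0 H:
  atom 1: F (halogen, monovalent) → 0 H
  atom 2: aromatic c, 3 neighbours → 0 H
  atom 3: aromatic c, 3 neighbours → 0 H
  atom 4: C, bond orders sum to 4 (valence 4) → 0 H
  atom 5: O, bond orders sum to 2 (valence 2) → 0 H
  atom 6: O, bond orders sum to 1 (valence 2) → 1 H
  atom 7: aromatic c, 2 neighbours → 1 H
  atom 8: aromatic c, 2 neighbours → 1 H
  atom 9: aromatic c, 2 neighbours → 1 H
  atom 10: aromatic c, 3 neighbours → 0 H
  atom 11: C, bond orders sum to 3 (valence 4) → 1 H
  atom 12: N, bond orders sum to 1 (valence 3) → 2 H
  atom 13: C, bond orders sum to 2 (valence 4) → 2 H
  atom 14: C, bond orders sum to 4 (valence 4) → 0 H
  atom 15: F (halogen, monovalent) → 0 H
  atom 16: F (halogen, monovalent) → 0 H
  atom 17: F (halogen, monovalent) → 0 H
Totals → C:10, H:9, F:4, N:1, O:2.
In Hill order: C10H9F4NO2.

C10H9F4NO2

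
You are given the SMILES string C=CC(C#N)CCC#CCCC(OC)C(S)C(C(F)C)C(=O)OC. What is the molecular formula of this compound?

Walk through each heavy atom and fill implicit hydrogens from standard valence (C 4, N 3, O 2, S 2, halogen 1):
  atom 1: C, bond orders sum to 2 (valence 4) → 2 H
  atom 2: C, bond orders sum to 3 (valence 4) → 1 H
  atom 3: C, bond orders sum to 3 (valence 4) → 1 H
  atom 4: C, bond orders sum to 4 (valence 4) → 0 H
  atom 5: N, bond orders sum to 3 (valence 3) → 0 H
  atom 6: C, bond orders sum to 2 (valence 4) → 2 H
  atom 7: C, bond orders sum to 2 (valence 4) → 2 H
  atom 8: C, bond orders sum to 4 (valence 4) → 0 H
  atom 9: C, bond orders sum to 4 (valence 4) → 0 H
  atom 10: C, bond orders sum to 2 (valence 4) → 2 H
  atom 11: C, bond orders sum to 2 (valence 4) → 2 H
  atom 12: C, bond orders sum to 3 (valence 4) → 1 H
  atom 13: O, bond orders sum to 2 (valence 2) → 0 H
  atom 14: C, bond orders sum to 1 (valence 4) → 3 H
  atom 15: C, bond orders sum to 3 (valence 4) → 1 H
  atom 16: S, bond orders sum to 1 (valence 2) → 1 H
  atom 17: C, bond orders sum to 3 (valence 4) → 1 H
  atom 18: C, bond orders sum to 3 (valence 4) → 1 H
  atom 19: F (halogen, monovalent) → 0 H
  atom 20: C, bond orders sum to 1 (valence 4) → 3 H
  atom 21: C, bond orders sum to 4 (valence 4) → 0 H
  atom 22: O, bond orders sum to 2 (valence 2) → 0 H
  atom 23: O, bond orders sum to 2 (valence 2) → 0 H
  atom 24: C, bond orders sum to 1 (valence 4) → 3 H
Totals → C:18, H:26, F:1, N:1, O:3, S:1.
In Hill order: C18H26FNO3S.

C18H26FNO3S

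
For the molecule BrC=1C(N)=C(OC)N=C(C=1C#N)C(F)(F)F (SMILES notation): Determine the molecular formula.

C8H5BrF3N3O

Walk through each heavy atom and fill implicit hydrogens from standard valence (C 4, N 3, O 2, S 2, halogen 1):
  atom 1: Br (halogen, monovalent) → 0 H
  atom 2: C, bond orders sum to 4 (valence 4) → 0 H
  atom 3: C, bond orders sum to 4 (valence 4) → 0 H
  atom 4: N, bond orders sum to 1 (valence 3) → 2 H
  atom 5: C, bond orders sum to 4 (valence 4) → 0 H
  atom 6: O, bond orders sum to 2 (valence 2) → 0 H
  atom 7: C, bond orders sum to 1 (valence 4) → 3 H
  atom 8: N, bond orders sum to 3 (valence 3) → 0 H
  atom 9: C, bond orders sum to 4 (valence 4) → 0 H
  atom 10: C, bond orders sum to 4 (valence 4) → 0 H
  atom 11: C, bond orders sum to 4 (valence 4) → 0 H
  atom 12: N, bond orders sum to 3 (valence 3) → 0 H
  atom 13: C, bond orders sum to 4 (valence 4) → 0 H
  atom 14: F (halogen, monovalent) → 0 H
  atom 15: F (halogen, monovalent) → 0 H
  atom 16: F (halogen, monovalent) → 0 H
Totals → C:8, H:5, Br:1, F:3, N:3, O:1.
In Hill order: C8H5BrF3N3O.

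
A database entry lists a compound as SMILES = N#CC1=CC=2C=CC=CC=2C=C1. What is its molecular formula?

C11H7N

Walk through each heavy atom and fill implicit hydrogens from standard valence (C 4, N 3, O 2, S 2, halogen 1):
  atom 1: N, bond orders sum to 3 (valence 3) → 0 H
  atom 2: C, bond orders sum to 4 (valence 4) → 0 H
  atom 3: C, bond orders sum to 4 (valence 4) → 0 H
  atom 4: C, bond orders sum to 3 (valence 4) → 1 H
  atom 5: C, bond orders sum to 4 (valence 4) → 0 H
  atom 6: C, bond orders sum to 3 (valence 4) → 1 H
  atom 7: C, bond orders sum to 3 (valence 4) → 1 H
  atom 8: C, bond orders sum to 3 (valence 4) → 1 H
  atom 9: C, bond orders sum to 3 (valence 4) → 1 H
  atom 10: C, bond orders sum to 4 (valence 4) → 0 H
  atom 11: C, bond orders sum to 3 (valence 4) → 1 H
  atom 12: C, bond orders sum to 3 (valence 4) → 1 H
Totals → C:11, H:7, N:1.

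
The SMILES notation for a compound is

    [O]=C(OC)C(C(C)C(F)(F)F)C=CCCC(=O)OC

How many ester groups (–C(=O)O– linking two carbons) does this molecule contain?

The ester motif appears at heavy-atom positions 2, 16 in the SMILES.
Other groups present: 1 alkene.
Ester count: 2.

2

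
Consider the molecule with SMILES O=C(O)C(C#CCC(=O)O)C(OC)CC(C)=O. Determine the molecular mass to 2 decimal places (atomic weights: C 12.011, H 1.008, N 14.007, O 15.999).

First, the molecular formula is C11H14O6 (counting implicit H from valence).
  C: 11 × 12.011 = 132.121
  H: 14 × 1.008 = 14.112
  O: 6 × 15.999 = 95.994
Sum: 11×12.011 + 14×1.008 + 6×15.999 = 242.227 → 242.23 g/mol.

242.23 g/mol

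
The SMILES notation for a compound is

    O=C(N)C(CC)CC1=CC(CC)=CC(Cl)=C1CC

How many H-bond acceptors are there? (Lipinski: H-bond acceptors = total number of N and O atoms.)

2

N atoms: 1; O atoms: 1.
Lipinski HBA = 1 + 1 = 2.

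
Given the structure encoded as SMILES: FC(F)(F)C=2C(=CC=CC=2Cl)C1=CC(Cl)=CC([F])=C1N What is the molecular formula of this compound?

C13H7Cl2F4N

Walk through each heavy atom and fill implicit hydrogens from standard valence (C 4, N 3, O 2, S 2, halogen 1):
  atom 1: F (halogen, monovalent) → 0 H
  atom 2: C, bond orders sum to 4 (valence 4) → 0 H
  atom 3: F (halogen, monovalent) → 0 H
  atom 4: F (halogen, monovalent) → 0 H
  atom 5: C, bond orders sum to 4 (valence 4) → 0 H
  atom 6: C, bond orders sum to 4 (valence 4) → 0 H
  atom 7: C, bond orders sum to 3 (valence 4) → 1 H
  atom 8: C, bond orders sum to 3 (valence 4) → 1 H
  atom 9: C, bond orders sum to 3 (valence 4) → 1 H
  atom 10: C, bond orders sum to 4 (valence 4) → 0 H
  atom 11: Cl (halogen, monovalent) → 0 H
  atom 12: C, bond orders sum to 4 (valence 4) → 0 H
  atom 13: C, bond orders sum to 3 (valence 4) → 1 H
  atom 14: C, bond orders sum to 4 (valence 4) → 0 H
  atom 15: Cl (halogen, monovalent) → 0 H
  atom 16: C, bond orders sum to 3 (valence 4) → 1 H
  atom 17: C, bond orders sum to 4 (valence 4) → 0 H
  atom 18: F with explicit H count 0
  atom 19: C, bond orders sum to 4 (valence 4) → 0 H
  atom 20: N, bond orders sum to 1 (valence 3) → 2 H
Totals → C:13, H:7, Cl:2, F:4, N:1.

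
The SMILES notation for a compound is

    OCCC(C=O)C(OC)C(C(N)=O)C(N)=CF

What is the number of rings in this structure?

0

In SMILES, each pair of matching ring-closure digits denotes one ring-closing bond; the number of such bonds equals the number of independent rings.
Ring-closure bonds here: 0.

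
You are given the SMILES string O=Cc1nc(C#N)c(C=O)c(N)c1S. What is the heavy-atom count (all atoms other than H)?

14

Every atom symbol written in the SMILES (organic subset) is one heavy atom; implicit H are not written.
Heavy atoms by element → C:8, N:3, O:2, S:1.
Total: 14.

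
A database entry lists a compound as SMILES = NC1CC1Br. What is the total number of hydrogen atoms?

Walk through each heavy atom and fill implicit hydrogens from standard valence (C 4, N 3, O 2, S 2, halogen 1):
  atom 1: N, bond orders sum to 1 (valence 3) → 2 H
  atom 2: C, bond orders sum to 3 (valence 4) → 1 H
  atom 3: C, bond orders sum to 2 (valence 4) → 2 H
  atom 4: C, bond orders sum to 3 (valence 4) → 1 H
  atom 5: Br (halogen, monovalent) → 0 H
Total hydrogens: 6.

6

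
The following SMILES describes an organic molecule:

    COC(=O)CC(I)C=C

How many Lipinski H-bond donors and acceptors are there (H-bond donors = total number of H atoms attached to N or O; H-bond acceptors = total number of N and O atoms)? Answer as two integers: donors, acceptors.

Donors: find every N or O and count the H atoms it carries.
  atom 2 (O): bond orders sum to 2 → 0 H
  atom 4 (O): bond orders sum to 2 → 0 H
Lipinski HBD = 0.
Acceptors: N atoms = 0, O atoms = 2 → HBA = 2.

0, 2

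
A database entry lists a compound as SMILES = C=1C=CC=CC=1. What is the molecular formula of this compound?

Walk through each heavy atom and fill implicit hydrogens from standard valence (C 4, N 3, O 2, S 2, halogen 1):
  atom 1: C, bond orders sum to 3 (valence 4) → 1 H
  atom 2: C, bond orders sum to 3 (valence 4) → 1 H
  atom 3: C, bond orders sum to 3 (valence 4) → 1 H
  atom 4: C, bond orders sum to 3 (valence 4) → 1 H
  atom 5: C, bond orders sum to 3 (valence 4) → 1 H
  atom 6: C, bond orders sum to 3 (valence 4) → 1 H
Totals → C:6, H:6.

C6H6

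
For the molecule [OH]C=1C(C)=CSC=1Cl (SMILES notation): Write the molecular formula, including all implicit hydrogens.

C5H5ClOS

Walk through each heavy atom and fill implicit hydrogens from standard valence (C 4, N 3, O 2, S 2, halogen 1):
  atom 1: O with explicit H count 1
  atom 2: C, bond orders sum to 4 (valence 4) → 0 H
  atom 3: C, bond orders sum to 4 (valence 4) → 0 H
  atom 4: C, bond orders sum to 1 (valence 4) → 3 H
  atom 5: C, bond orders sum to 3 (valence 4) → 1 H
  atom 6: S, bond orders sum to 2 (valence 2) → 0 H
  atom 7: C, bond orders sum to 4 (valence 4) → 0 H
  atom 8: Cl (halogen, monovalent) → 0 H
Totals → C:5, H:5, Cl:1, O:1, S:1.
In Hill order: C5H5ClOS.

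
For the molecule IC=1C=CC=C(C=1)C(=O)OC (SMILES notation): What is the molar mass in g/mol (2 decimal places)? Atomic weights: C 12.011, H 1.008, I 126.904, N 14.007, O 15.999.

262.05 g/mol

First, the molecular formula is C8H7IO2 (counting implicit H from valence).
  C: 8 × 12.011 = 96.088
  H: 7 × 1.008 = 7.056
  I: 1 × 126.904 = 126.904
  O: 2 × 15.999 = 31.998
Sum: 8×12.011 + 7×1.008 + 1×126.904 + 2×15.999 = 262.046 → 262.05 g/mol.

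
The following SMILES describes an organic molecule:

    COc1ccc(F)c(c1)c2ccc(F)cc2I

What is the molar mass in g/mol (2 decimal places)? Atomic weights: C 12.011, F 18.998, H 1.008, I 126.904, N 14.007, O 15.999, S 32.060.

346.11 g/mol

First, the molecular formula is C13H9F2IO (counting implicit H from valence).
  C: 13 × 12.011 = 156.143
  F: 2 × 18.998 = 37.996
  H: 9 × 1.008 = 9.072
  I: 1 × 126.904 = 126.904
  O: 1 × 15.999 = 15.999
Sum: 13×12.011 + 2×18.998 + 9×1.008 + 1×126.904 + 1×15.999 = 346.114 → 346.11 g/mol.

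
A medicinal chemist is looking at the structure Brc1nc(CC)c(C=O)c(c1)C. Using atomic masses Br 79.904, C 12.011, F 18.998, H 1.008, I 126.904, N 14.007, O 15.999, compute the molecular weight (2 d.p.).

228.09 g/mol

First, the molecular formula is C9H10BrNO (counting implicit H from valence).
  Br: 1 × 79.904 = 79.904
  C: 9 × 12.011 = 108.099
  H: 10 × 1.008 = 10.080
  N: 1 × 14.007 = 14.007
  O: 1 × 15.999 = 15.999
Sum: 1×79.904 + 9×12.011 + 10×1.008 + 1×14.007 + 1×15.999 = 228.089 → 228.09 g/mol.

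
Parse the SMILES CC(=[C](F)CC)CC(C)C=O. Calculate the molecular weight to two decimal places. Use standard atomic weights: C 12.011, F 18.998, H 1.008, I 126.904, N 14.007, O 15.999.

First, the molecular formula is C9H15FO (counting implicit H from valence).
  C: 9 × 12.011 = 108.099
  F: 1 × 18.998 = 18.998
  H: 15 × 1.008 = 15.120
  O: 1 × 15.999 = 15.999
Sum: 9×12.011 + 1×18.998 + 15×1.008 + 1×15.999 = 158.216 → 158.22 g/mol.

158.22 g/mol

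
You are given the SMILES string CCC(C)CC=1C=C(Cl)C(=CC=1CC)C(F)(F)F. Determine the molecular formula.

C14H18ClF3

Walk through each heavy atom and fill implicit hydrogens from standard valence (C 4, N 3, O 2, S 2, halogen 1):
  atom 1: C, bond orders sum to 1 (valence 4) → 3 H
  atom 2: C, bond orders sum to 2 (valence 4) → 2 H
  atom 3: C, bond orders sum to 3 (valence 4) → 1 H
  atom 4: C, bond orders sum to 1 (valence 4) → 3 H
  atom 5: C, bond orders sum to 2 (valence 4) → 2 H
  atom 6: C, bond orders sum to 4 (valence 4) → 0 H
  atom 7: C, bond orders sum to 3 (valence 4) → 1 H
  atom 8: C, bond orders sum to 4 (valence 4) → 0 H
  atom 9: Cl (halogen, monovalent) → 0 H
  atom 10: C, bond orders sum to 4 (valence 4) → 0 H
  atom 11: C, bond orders sum to 3 (valence 4) → 1 H
  atom 12: C, bond orders sum to 4 (valence 4) → 0 H
  atom 13: C, bond orders sum to 2 (valence 4) → 2 H
  atom 14: C, bond orders sum to 1 (valence 4) → 3 H
  atom 15: C, bond orders sum to 4 (valence 4) → 0 H
  atom 16: F (halogen, monovalent) → 0 H
  atom 17: F (halogen, monovalent) → 0 H
  atom 18: F (halogen, monovalent) → 0 H
Totals → C:14, H:18, Cl:1, F:3.
In Hill order: C14H18ClF3.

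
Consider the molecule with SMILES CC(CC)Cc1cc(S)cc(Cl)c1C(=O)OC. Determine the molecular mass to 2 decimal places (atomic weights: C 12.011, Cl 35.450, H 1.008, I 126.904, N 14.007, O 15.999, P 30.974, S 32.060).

272.79 g/mol

First, the molecular formula is C13H17ClO2S (counting implicit H from valence).
  C: 13 × 12.011 = 156.143
  Cl: 1 × 35.450 = 35.450
  H: 17 × 1.008 = 17.136
  O: 2 × 15.999 = 31.998
  S: 1 × 32.060 = 32.060
Sum: 13×12.011 + 1×35.450 + 17×1.008 + 2×15.999 + 1×32.060 = 272.787 → 272.79 g/mol.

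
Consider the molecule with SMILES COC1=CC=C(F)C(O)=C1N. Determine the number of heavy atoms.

Every atom symbol written in the SMILES (organic subset) is one heavy atom; implicit H are not written.
Heavy atoms by element → C:7, F:1, N:1, O:2.
Total: 11.

11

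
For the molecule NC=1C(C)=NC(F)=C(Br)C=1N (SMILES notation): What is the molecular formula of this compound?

C6H7BrFN3

Walk through each heavy atom and fill implicit hydrogens from standard valence (C 4, N 3, O 2, S 2, halogen 1):
  atom 1: N, bond orders sum to 1 (valence 3) → 2 H
  atom 2: C, bond orders sum to 4 (valence 4) → 0 H
  atom 3: C, bond orders sum to 4 (valence 4) → 0 H
  atom 4: C, bond orders sum to 1 (valence 4) → 3 H
  atom 5: N, bond orders sum to 3 (valence 3) → 0 H
  atom 6: C, bond orders sum to 4 (valence 4) → 0 H
  atom 7: F (halogen, monovalent) → 0 H
  atom 8: C, bond orders sum to 4 (valence 4) → 0 H
  atom 9: Br (halogen, monovalent) → 0 H
  atom 10: C, bond orders sum to 4 (valence 4) → 0 H
  atom 11: N, bond orders sum to 1 (valence 3) → 2 H
Totals → C:6, H:7, Br:1, F:1, N:3.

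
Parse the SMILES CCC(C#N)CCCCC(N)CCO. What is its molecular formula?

C11H22N2O

Walk through each heavy atom and fill implicit hydrogens from standard valence (C 4, N 3, O 2, S 2, halogen 1):
  atom 1: C, bond orders sum to 1 (valence 4) → 3 H
  atom 2: C, bond orders sum to 2 (valence 4) → 2 H
  atom 3: C, bond orders sum to 3 (valence 4) → 1 H
  atom 4: C, bond orders sum to 4 (valence 4) → 0 H
  atom 5: N, bond orders sum to 3 (valence 3) → 0 H
  atom 6: C, bond orders sum to 2 (valence 4) → 2 H
  atom 7: C, bond orders sum to 2 (valence 4) → 2 H
  atom 8: C, bond orders sum to 2 (valence 4) → 2 H
  atom 9: C, bond orders sum to 2 (valence 4) → 2 H
  atom 10: C, bond orders sum to 3 (valence 4) → 1 H
  atom 11: N, bond orders sum to 1 (valence 3) → 2 H
  atom 12: C, bond orders sum to 2 (valence 4) → 2 H
  atom 13: C, bond orders sum to 2 (valence 4) → 2 H
  atom 14: O, bond orders sum to 1 (valence 2) → 1 H
Totals → C:11, H:22, N:2, O:1.
In Hill order: C11H22N2O.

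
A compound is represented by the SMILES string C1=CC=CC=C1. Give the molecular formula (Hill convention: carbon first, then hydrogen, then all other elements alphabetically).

C6H6

Walk through each heavy atom and fill implicit hydrogens from standard valence (C 4, N 3, O 2, S 2, halogen 1):
  atom 1: C, bond orders sum to 3 (valence 4) → 1 H
  atom 2: C, bond orders sum to 3 (valence 4) → 1 H
  atom 3: C, bond orders sum to 3 (valence 4) → 1 H
  atom 4: C, bond orders sum to 3 (valence 4) → 1 H
  atom 5: C, bond orders sum to 3 (valence 4) → 1 H
  atom 6: C, bond orders sum to 3 (valence 4) → 1 H
Totals → C:6, H:6.
In Hill order: C6H6.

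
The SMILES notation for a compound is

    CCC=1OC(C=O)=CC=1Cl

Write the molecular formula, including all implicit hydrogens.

C7H7ClO2

Walk through each heavy atom and fill implicit hydrogens from standard valence (C 4, N 3, O 2, S 2, halogen 1):
  atom 1: C, bond orders sum to 1 (valence 4) → 3 H
  atom 2: C, bond orders sum to 2 (valence 4) → 2 H
  atom 3: C, bond orders sum to 4 (valence 4) → 0 H
  atom 4: O, bond orders sum to 2 (valence 2) → 0 H
  atom 5: C, bond orders sum to 4 (valence 4) → 0 H
  atom 6: C, bond orders sum to 3 (valence 4) → 1 H
  atom 7: O, bond orders sum to 2 (valence 2) → 0 H
  atom 8: C, bond orders sum to 3 (valence 4) → 1 H
  atom 9: C, bond orders sum to 4 (valence 4) → 0 H
  atom 10: Cl (halogen, monovalent) → 0 H
Totals → C:7, H:7, Cl:1, O:2.
In Hill order: C7H7ClO2.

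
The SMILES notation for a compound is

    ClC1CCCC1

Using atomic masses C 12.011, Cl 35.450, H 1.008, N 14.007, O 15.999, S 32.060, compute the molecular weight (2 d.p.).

104.58 g/mol

First, the molecular formula is C5H9Cl (counting implicit H from valence).
  C: 5 × 12.011 = 60.055
  Cl: 1 × 35.450 = 35.450
  H: 9 × 1.008 = 9.072
Sum: 5×12.011 + 1×35.450 + 9×1.008 = 104.577 → 104.58 g/mol.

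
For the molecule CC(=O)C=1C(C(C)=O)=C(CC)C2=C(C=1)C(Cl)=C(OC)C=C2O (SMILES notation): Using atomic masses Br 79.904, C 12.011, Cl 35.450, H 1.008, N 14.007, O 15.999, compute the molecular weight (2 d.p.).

First, the molecular formula is C17H17ClO4 (counting implicit H from valence).
  C: 17 × 12.011 = 204.187
  Cl: 1 × 35.450 = 35.450
  H: 17 × 1.008 = 17.136
  O: 4 × 15.999 = 63.996
Sum: 17×12.011 + 1×35.450 + 17×1.008 + 4×15.999 = 320.769 → 320.77 g/mol.

320.77 g/mol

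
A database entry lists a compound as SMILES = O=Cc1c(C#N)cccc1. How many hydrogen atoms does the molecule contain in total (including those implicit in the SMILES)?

Walk through each heavy atom and fill implicit hydrogens from standard valence (C 4, N 3, O 2, S 2, halogen 1); for lowercase aromatic atoms, an aromatic c carries 1 H when it has two neighbours and 0 H with three, and aromatic n carries 0 H:
  atom 1: O, bond orders sum to 2 (valence 2) → 0 H
  atom 2: C, bond orders sum to 3 (valence 4) → 1 H
  atom 3: aromatic c, 3 neighbours → 0 H
  atom 4: aromatic c, 3 neighbours → 0 H
  atom 5: C, bond orders sum to 4 (valence 4) → 0 H
  atom 6: N, bond orders sum to 3 (valence 3) → 0 H
  atom 7: aromatic c, 2 neighbours → 1 H
  atom 8: aromatic c, 2 neighbours → 1 H
  atom 9: aromatic c, 2 neighbours → 1 H
  atom 10: aromatic c, 2 neighbours → 1 H
Total hydrogens: 5.

5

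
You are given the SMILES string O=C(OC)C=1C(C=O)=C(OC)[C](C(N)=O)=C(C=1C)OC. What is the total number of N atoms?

Scan the SMILES for N atoms (remember two-letter symbols like Cl and Br are single atoms).
Nitrogen count: 1.

1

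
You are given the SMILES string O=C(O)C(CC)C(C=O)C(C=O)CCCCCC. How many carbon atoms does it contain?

14

Count every carbon token in the SMILES (each C, including those in ring-closure positions and inside branches).
Carbon count: 14.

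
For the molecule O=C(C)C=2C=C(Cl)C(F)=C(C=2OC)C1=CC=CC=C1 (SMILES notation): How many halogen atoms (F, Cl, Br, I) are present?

2

Halogen atoms appear at heavy-atom positions 7, 9 (1×Cl, 1×F).
Other groups present: 1 ether, 1 ketone.
Halogen count: 2.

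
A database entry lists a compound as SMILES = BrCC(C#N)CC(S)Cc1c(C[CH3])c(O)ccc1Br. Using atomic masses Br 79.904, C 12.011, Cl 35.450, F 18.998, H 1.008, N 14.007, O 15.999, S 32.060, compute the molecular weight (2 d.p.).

First, the molecular formula is C14H17Br2NOS (counting implicit H from valence).
  Br: 2 × 79.904 = 159.808
  C: 14 × 12.011 = 168.154
  H: 17 × 1.008 = 17.136
  N: 1 × 14.007 = 14.007
  O: 1 × 15.999 = 15.999
  S: 1 × 32.060 = 32.060
Sum: 2×79.904 + 14×12.011 + 17×1.008 + 1×14.007 + 1×15.999 + 1×32.060 = 407.164 → 407.16 g/mol.

407.16 g/mol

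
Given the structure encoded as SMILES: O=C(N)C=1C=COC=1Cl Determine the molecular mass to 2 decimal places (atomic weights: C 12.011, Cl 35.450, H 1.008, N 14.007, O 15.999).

First, the molecular formula is C5H4ClNO2 (counting implicit H from valence).
  C: 5 × 12.011 = 60.055
  Cl: 1 × 35.450 = 35.450
  H: 4 × 1.008 = 4.032
  N: 1 × 14.007 = 14.007
  O: 2 × 15.999 = 31.998
Sum: 5×12.011 + 1×35.450 + 4×1.008 + 1×14.007 + 2×15.999 = 145.542 → 145.54 g/mol.

145.54 g/mol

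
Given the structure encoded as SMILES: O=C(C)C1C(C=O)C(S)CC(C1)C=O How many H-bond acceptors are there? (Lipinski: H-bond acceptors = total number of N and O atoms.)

3

N atoms: 0; O atoms: 3.
Lipinski HBA = 0 + 3 = 3.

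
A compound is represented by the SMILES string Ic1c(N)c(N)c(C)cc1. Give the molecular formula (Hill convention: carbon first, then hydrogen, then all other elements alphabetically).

Walk through each heavy atom and fill implicit hydrogens from standard valence (C 4, N 3, O 2, S 2, halogen 1); for lowercase aromatic atoms, an aromatic c carries 1 H when it has two neighbours and 0 H with three, and aromatic n carries 0 H:
  atom 1: I (halogen, monovalent) → 0 H
  atom 2: aromatic c, 3 neighbours → 0 H
  atom 3: aromatic c, 3 neighbours → 0 H
  atom 4: N, bond orders sum to 1 (valence 3) → 2 H
  atom 5: aromatic c, 3 neighbours → 0 H
  atom 6: N, bond orders sum to 1 (valence 3) → 2 H
  atom 7: aromatic c, 3 neighbours → 0 H
  atom 8: C, bond orders sum to 1 (valence 4) → 3 H
  atom 9: aromatic c, 2 neighbours → 1 H
  atom 10: aromatic c, 2 neighbours → 1 H
Totals → C:7, H:9, I:1, N:2.

C7H9IN2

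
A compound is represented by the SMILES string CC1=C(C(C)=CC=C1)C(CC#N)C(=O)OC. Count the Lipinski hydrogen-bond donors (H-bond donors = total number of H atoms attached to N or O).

Donors: find every N or O and count the H atoms it carries.
  atom 12 (N): bond orders sum to 3 → 0 H
  atom 14 (O): bond orders sum to 2 → 0 H
  atom 15 (O): bond orders sum to 2 → 0 H
Lipinski HBD = 0.

0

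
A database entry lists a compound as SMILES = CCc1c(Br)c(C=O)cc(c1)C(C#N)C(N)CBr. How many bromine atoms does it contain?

Scan the SMILES for Br atoms (remember two-letter symbols like Cl and Br are single atoms).
Bromine count: 2.

2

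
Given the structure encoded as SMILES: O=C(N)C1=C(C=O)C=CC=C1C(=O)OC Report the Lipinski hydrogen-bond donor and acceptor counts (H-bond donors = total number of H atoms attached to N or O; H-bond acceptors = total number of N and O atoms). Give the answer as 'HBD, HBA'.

2, 5

Donors: find every N or O and count the H atoms it carries.
  atom 1 (O): bond orders sum to 2 → 0 H
  atom 3 (N): bond orders sum to 1 → 2 H
  atom 7 (O): bond orders sum to 2 → 0 H
  atom 13 (O): bond orders sum to 2 → 0 H
  atom 14 (O): bond orders sum to 2 → 0 H
Lipinski HBD = 2.
Acceptors: N atoms = 1, O atoms = 4 → HBA = 5.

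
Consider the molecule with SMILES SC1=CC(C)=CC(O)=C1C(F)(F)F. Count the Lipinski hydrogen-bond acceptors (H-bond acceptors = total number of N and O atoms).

1

N atoms: 0; O atoms: 1.
Lipinski HBA = 0 + 1 = 1.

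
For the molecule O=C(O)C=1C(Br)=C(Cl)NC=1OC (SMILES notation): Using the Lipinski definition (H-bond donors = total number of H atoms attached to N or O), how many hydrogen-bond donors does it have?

2

Donors: find every N or O and count the H atoms it carries.
  atom 1 (O): bond orders sum to 2 → 0 H
  atom 3 (O): bond orders sum to 1 → 1 H
  atom 9 (N): bond orders sum to 2 → 1 H
  atom 11 (O): bond orders sum to 2 → 0 H
Lipinski HBD = 2.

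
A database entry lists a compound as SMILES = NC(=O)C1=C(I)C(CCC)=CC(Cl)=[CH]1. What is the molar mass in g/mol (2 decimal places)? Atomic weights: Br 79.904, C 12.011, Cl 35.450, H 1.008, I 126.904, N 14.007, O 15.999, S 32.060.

First, the molecular formula is C10H11ClINO (counting implicit H from valence).
  C: 10 × 12.011 = 120.110
  Cl: 1 × 35.450 = 35.450
  H: 11 × 1.008 = 11.088
  I: 1 × 126.904 = 126.904
  N: 1 × 14.007 = 14.007
  O: 1 × 15.999 = 15.999
Sum: 10×12.011 + 1×35.450 + 11×1.008 + 1×126.904 + 1×14.007 + 1×15.999 = 323.558 → 323.56 g/mol.

323.56 g/mol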